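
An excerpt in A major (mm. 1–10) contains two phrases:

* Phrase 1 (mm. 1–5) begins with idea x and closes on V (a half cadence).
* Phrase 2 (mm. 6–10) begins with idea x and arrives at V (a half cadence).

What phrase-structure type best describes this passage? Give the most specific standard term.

repeated phrase

Both phrases have the same opening (x) and the same cadence (half cadence): the second is a restatement, not a consequent, so this is a repeated phrase rather than a period.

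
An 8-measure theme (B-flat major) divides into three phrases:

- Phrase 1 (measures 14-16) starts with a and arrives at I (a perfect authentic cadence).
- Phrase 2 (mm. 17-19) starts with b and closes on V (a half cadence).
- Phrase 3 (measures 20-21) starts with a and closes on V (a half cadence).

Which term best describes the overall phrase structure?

The final phrase closes with a half cadence, which is not stronger than the preceding half cadence; the 3 phrases lack an overall antecedent–consequent design and so form a phrase group.

phrase group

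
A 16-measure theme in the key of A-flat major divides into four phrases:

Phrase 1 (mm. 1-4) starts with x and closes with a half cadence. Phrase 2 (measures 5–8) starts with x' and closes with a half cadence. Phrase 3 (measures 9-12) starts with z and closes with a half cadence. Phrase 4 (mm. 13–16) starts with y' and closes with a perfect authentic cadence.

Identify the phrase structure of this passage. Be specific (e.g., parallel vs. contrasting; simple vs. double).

contrasting double period

Four phrases in two halves: the first half (measures 1–8) ends with a half cadence, the second (bars 9–16) with a perfect authentic cadence — a large antecedent–consequent pair, i.e. a double period.
Phrase 3 begins with different material from phrase 1, making it contrasting.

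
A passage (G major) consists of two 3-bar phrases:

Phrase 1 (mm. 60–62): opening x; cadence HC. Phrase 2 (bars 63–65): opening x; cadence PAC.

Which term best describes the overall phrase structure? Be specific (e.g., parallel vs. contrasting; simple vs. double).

parallel period

Phrase 1 ends with a half cadence (weaker) and phrase 2 with a perfect authentic cadence (stronger): antecedent + consequent = a period.
The two phrases open with the same material (x / x), so the period is parallel.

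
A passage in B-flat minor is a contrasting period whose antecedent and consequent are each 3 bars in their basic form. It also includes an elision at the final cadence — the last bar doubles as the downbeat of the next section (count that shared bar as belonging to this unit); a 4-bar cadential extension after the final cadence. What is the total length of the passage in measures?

10 measures

Basic contrasting period: 3 + 3 = 6 bars.
6 (basic form) + 4 (cadential extension) = 10.
The elision shares a bar with the next section but does not change this unit's count.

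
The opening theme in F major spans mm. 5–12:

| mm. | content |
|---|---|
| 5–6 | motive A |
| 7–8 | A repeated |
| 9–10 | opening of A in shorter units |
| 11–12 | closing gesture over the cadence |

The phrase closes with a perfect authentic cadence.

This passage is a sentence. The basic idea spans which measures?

measures 5–6

The presentation of a sentence is the basic idea (mm. 5–6) plus its repetition (mm. 7–8); the basic idea is therefore measures 5–6.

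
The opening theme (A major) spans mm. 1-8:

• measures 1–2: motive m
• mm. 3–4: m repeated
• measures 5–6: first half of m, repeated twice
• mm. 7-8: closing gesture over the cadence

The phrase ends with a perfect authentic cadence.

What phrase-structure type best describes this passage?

sentence

Basic idea (mm. 1–2) + its repetition (bars 3–4) form the presentation; fragmentation and cadence (measures 5-8) form the continuation — the 8-bar whole is a sentence.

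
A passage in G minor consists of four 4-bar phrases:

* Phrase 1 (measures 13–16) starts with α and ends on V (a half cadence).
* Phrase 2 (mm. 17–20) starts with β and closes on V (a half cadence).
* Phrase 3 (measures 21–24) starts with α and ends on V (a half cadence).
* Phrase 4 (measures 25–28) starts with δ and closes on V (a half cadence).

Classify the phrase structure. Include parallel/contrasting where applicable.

Phrase 4 ends with a half cadence, no stronger than phrase 2's half cadence, so the four phrases do not form a double period; nor do phrases 3–4 duplicate 1–2, so it is not a repeated period. With no phrase reaching a conclusive cadence, the passage is a phrase group.

phrase group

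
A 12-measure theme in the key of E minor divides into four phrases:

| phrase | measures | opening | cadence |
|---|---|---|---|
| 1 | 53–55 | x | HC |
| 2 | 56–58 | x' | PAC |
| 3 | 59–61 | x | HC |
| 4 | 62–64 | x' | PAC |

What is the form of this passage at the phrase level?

The cadence pattern HC–PAC–HC–PAC is weak–strong twice, and phrases 3–4 restate phrases 1–2: a period heard twice, not a double period (which would end weakly at phrase 2).

repeated period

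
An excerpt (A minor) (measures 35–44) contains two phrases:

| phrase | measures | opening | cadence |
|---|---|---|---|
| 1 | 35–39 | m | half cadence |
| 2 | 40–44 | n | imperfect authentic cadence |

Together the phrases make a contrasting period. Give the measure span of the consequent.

measures 40–44

The phrase ending with the weaker cadence (half cadence) is the antecedent; the one ending more conclusively (imperfect authentic cadence) is the consequent. The consequent is measures 40–44.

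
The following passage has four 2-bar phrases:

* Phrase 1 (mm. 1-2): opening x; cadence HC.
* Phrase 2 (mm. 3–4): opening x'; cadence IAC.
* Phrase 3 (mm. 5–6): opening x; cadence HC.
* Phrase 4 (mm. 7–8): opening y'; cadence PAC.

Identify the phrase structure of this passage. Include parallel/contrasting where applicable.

parallel double period

Four phrases in two halves: the first half (measures 1–4) ends with an imperfect authentic cadence, the second (bars 5-8) with a perfect authentic cadence — a large antecedent–consequent pair, i.e. a double period.
Phrase 3 begins with the same material as phrase 1, making it parallel.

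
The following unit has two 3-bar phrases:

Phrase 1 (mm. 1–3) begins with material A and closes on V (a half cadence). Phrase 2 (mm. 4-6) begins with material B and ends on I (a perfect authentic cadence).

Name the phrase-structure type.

Phrase 1 ends with a half cadence (weaker) and phrase 2 with a perfect authentic cadence (stronger): antecedent + consequent = a period.
The two phrases open with different material (A / B), so the period is contrasting.

contrasting period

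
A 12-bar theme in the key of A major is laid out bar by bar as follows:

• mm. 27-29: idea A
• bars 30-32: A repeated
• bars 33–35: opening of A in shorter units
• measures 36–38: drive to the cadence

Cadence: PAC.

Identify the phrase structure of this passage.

Basic idea (mm. 27-29) + its repetition (bars 30-32) form the presentation; fragmentation and cadence (mm. 33–38) form the continuation — the 12-bar whole is a sentence.

sentence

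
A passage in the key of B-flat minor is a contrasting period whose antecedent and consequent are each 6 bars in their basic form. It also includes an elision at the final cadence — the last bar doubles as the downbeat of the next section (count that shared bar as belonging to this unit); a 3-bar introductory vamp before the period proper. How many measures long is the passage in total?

15 measures

Basic contrasting period: 6 + 6 = 12 bars.
12 (basic form) + 3 (introduction) = 15.
The elision shares a bar with the next section but does not change this unit's count.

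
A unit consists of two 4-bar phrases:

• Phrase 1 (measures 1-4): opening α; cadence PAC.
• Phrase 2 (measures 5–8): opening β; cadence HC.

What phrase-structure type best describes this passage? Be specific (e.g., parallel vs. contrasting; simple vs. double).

The second phrase closes with a half cadence, which is not stronger than the first phrase's perfect authentic cadence; without a weak→strong cadential pair there is no antecedent–consequent relationship, so this is a phrase group rather than a period.

phrase group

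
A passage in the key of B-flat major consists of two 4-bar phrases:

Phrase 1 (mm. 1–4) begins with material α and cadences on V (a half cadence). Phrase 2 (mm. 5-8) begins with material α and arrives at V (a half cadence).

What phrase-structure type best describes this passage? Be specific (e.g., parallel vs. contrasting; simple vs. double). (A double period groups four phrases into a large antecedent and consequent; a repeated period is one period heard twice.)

Both phrases have the same opening (α) and the same cadence (half cadence): the second is a restatement, not a consequent, so this is a repeated phrase rather than a period.

repeated phrase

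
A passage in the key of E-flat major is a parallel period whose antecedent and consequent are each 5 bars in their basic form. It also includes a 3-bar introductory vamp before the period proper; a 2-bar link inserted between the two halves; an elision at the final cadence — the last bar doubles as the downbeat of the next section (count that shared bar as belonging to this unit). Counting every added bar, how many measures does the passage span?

Basic parallel period: 5 + 5 = 10 bars.
10 (basic form) + 3 (introduction) + 2 (link) = 15.
The elision shares a bar with the next section but does not change this unit's count.

15 measures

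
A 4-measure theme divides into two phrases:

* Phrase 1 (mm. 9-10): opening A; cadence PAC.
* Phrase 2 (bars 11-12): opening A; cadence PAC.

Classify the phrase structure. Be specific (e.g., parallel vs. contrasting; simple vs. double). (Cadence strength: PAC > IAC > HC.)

repeated phrase

Both phrases have the same opening (A) and the same cadence (perfect authentic cadence): the second is a restatement, not a consequent, so this is a repeated phrase rather than a period.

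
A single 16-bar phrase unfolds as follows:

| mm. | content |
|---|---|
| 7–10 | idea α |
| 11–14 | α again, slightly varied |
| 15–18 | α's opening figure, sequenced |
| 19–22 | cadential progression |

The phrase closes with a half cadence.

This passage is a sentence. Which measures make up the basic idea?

The presentation of a sentence is the basic idea (bars 7–10) plus its repetition (measures 11–14); the basic idea is therefore mm. 7–10.

measures 7–10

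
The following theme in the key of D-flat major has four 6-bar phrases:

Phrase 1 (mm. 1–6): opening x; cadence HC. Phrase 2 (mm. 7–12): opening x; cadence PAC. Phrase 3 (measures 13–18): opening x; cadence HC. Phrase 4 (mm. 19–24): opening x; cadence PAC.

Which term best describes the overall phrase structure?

The cadence pattern HC–PAC–HC–PAC is weak–strong twice, and phrases 3–4 restate phrases 1–2: a period heard twice, not a double period (which would end weakly at phrase 2).

repeated period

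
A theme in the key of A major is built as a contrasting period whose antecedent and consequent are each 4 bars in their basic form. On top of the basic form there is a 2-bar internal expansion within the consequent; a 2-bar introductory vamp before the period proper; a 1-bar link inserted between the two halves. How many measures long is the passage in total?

Basic contrasting period: 4 + 4 = 8 bars.
8 (basic form) + 2 (internal expansion) + 2 (introduction) + 1 (link) = 13.

13 measures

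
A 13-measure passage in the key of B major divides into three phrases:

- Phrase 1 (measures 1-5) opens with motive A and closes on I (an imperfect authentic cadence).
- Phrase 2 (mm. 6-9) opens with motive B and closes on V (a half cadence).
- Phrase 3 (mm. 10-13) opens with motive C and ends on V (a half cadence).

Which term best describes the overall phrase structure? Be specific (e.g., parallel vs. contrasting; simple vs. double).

phrase group

The final phrase closes with a half cadence, which is not stronger than the preceding half cadence; the 3 phrases lack an overall antecedent–consequent design and so form a phrase group.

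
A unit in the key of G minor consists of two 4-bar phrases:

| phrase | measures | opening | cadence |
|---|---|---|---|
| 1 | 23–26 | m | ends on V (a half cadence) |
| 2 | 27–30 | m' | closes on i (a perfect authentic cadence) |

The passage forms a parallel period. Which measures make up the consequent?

measures 27–30

The antecedent is the phrase ending with the weaker cadence (half cadence, phrase 1) and the consequent the one ending more conclusively (perfect authentic cadence, phrase 2); the consequent is mm. 27–30.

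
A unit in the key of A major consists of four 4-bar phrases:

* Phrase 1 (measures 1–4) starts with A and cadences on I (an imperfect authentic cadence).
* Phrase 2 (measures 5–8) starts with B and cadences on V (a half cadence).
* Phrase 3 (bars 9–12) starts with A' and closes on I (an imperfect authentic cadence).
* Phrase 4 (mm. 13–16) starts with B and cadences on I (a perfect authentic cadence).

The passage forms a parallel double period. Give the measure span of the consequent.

In a double period the first pair of phrases (ending half cadence) is the large antecedent and the second pair (ending perfect authentic cadence) is the large consequent; the consequent is measures 9–16.

measures 9–16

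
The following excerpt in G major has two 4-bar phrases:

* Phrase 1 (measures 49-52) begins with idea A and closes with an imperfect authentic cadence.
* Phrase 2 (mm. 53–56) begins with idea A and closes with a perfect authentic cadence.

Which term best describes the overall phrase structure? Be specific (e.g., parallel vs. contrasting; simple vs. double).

parallel period

Phrase 1 ends with an imperfect authentic cadence (weaker) and phrase 2 with a perfect authentic cadence (stronger): antecedent + consequent = a period.
The two phrases open with the same material (A / A), so the period is parallel.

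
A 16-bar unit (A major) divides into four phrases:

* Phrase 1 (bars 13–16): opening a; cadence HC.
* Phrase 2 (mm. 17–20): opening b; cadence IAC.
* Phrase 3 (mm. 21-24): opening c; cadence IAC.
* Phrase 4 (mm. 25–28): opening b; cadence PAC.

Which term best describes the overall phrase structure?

Four phrases in two halves: the first half (measures 13–20) ends with an imperfect authentic cadence, the second (bars 21–28) with a perfect authentic cadence — a large antecedent–consequent pair, i.e. a double period.
Phrase 3 begins with different material from phrase 1, making it contrasting.

contrasting double period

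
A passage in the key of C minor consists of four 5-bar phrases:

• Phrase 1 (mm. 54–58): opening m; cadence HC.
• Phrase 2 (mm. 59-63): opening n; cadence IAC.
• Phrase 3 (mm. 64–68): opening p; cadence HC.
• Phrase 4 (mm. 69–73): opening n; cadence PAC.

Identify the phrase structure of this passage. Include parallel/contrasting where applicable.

contrasting double period

Four phrases in two halves: the first half (mm. 54–63) ends with an imperfect authentic cadence, the second (measures 64–73) with a perfect authentic cadence — a large antecedent–consequent pair, i.e. a double period.
Phrase 3 begins with different material from phrase 1, making it contrasting.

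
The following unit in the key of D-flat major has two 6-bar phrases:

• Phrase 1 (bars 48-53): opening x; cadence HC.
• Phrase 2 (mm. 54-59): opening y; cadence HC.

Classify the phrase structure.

phrase group

The second phrase closes with a half cadence, which is not stronger than the first phrase's half cadence; without a weak→strong cadential pair there is no antecedent–consequent relationship, so this is a phrase group rather than a period.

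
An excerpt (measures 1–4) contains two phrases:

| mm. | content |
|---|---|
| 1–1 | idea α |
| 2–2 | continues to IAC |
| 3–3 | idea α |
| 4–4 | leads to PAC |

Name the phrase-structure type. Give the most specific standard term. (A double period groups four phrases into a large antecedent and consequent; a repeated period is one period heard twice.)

parallel period

Phrase 1 ends with an imperfect authentic cadence (weaker) and phrase 2 with a perfect authentic cadence (stronger): antecedent + consequent = a period.
The two phrases open with the same material (α / α), so the period is parallel.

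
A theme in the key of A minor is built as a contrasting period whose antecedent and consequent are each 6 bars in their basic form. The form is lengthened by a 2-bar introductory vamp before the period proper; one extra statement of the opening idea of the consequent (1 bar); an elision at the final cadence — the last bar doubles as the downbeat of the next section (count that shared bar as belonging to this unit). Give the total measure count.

Basic contrasting period: 6 + 6 = 12 bars.
12 (basic form) + 2 (introduction) + 1 (extra statement) = 15.
The elision shares a bar with the next section but does not change this unit's count.

15 measures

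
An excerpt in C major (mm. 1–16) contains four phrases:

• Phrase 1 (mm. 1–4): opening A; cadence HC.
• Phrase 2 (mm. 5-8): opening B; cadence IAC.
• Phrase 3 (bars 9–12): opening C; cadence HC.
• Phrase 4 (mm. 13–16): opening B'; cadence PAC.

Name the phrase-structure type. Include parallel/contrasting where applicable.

Four phrases in two halves: the first half (measures 1–8) ends with an imperfect authentic cadence, the second (measures 9–16) with a perfect authentic cadence — a large antecedent–consequent pair, i.e. a double period.
Phrase 3 begins with different material from phrase 1, making it contrasting.

contrasting double period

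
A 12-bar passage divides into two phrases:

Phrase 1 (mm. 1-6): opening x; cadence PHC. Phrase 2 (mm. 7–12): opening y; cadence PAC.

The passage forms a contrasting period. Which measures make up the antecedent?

measures 1–6

The phrase ending with the weaker cadence (Phrygian half cadence) is the antecedent; the one ending more conclusively (perfect authentic cadence) is the consequent. The antecedent is measures 1–6.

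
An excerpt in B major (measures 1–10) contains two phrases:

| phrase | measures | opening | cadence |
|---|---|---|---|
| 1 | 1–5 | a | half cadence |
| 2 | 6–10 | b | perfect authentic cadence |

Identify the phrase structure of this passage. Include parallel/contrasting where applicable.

contrasting period

Phrase 1 ends with a half cadence (weaker) and phrase 2 with a perfect authentic cadence (stronger): antecedent + consequent = a period.
The two phrases open with different material (a / b), so the period is contrasting.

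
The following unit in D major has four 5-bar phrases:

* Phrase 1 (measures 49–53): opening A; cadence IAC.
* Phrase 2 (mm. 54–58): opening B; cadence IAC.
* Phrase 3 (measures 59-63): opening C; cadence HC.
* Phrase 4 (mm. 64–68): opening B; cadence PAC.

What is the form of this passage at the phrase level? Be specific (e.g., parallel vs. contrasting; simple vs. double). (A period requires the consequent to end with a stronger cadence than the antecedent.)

contrasting double period

Four phrases in two halves: the first half (mm. 49–58) ends with an imperfect authentic cadence, the second (bars 59-68) with a perfect authentic cadence — a large antecedent–consequent pair, i.e. a double period.
Phrase 3 begins with different material from phrase 1, making it contrasting.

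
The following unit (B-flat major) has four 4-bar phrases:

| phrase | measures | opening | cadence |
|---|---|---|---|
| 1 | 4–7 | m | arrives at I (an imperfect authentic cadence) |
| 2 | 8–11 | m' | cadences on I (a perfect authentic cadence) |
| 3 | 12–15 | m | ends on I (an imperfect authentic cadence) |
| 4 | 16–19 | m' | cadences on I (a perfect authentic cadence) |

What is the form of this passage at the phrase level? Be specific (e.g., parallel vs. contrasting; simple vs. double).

repeated period

The cadence pattern IAC–PAC–IAC–PAC is weak–strong twice, and phrases 3–4 restate phrases 1–2: a period heard twice, not a double period (which would end weakly at phrase 2).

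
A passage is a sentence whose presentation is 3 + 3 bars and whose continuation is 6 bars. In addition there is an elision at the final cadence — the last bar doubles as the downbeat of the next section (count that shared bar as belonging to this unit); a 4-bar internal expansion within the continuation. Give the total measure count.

Basic sentence: 3 + 3 + 6 = 12 bars.
12 (basic form) + 4 (internal expansion) = 16.
The elision shares a bar with the next section but does not change this unit's count.

16 measures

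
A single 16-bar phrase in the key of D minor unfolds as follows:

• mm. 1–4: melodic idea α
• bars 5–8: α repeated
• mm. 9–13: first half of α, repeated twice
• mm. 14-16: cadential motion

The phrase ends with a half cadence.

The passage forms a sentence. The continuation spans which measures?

measures 9–16

After the presentation (mm. 1–8), the continuation covers the fragmentation through the cadence: mm. 9-16.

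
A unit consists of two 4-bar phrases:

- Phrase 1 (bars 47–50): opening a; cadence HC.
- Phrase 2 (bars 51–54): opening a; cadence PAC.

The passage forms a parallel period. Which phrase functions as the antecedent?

phrase 1

The phrase ending with the weaker cadence (half cadence) is the antecedent; the one ending more conclusively (perfect authentic cadence) is the consequent. The antecedent is phrase 1.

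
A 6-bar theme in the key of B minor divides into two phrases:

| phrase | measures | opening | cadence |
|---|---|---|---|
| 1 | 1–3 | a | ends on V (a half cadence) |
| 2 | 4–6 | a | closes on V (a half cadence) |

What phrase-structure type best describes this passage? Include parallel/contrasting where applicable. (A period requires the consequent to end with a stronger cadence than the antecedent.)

Both phrases have the same opening (a) and the same cadence (half cadence): the second is a restatement, not a consequent, so this is a repeated phrase rather than a period.

repeated phrase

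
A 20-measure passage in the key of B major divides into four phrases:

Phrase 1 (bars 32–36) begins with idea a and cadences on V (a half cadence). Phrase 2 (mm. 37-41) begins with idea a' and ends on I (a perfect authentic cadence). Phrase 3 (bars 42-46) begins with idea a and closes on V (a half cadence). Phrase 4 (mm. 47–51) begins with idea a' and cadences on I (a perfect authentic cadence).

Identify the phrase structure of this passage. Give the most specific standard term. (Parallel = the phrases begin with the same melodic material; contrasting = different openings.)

The cadence pattern HC–PAC–HC–PAC is weak–strong twice, and phrases 3–4 restate phrases 1–2: a period heard twice, not a double period (which would end weakly at phrase 2).

repeated period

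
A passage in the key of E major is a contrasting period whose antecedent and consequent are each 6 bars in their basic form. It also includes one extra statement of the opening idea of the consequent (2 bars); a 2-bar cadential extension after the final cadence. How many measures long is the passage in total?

Basic contrasting period: 6 + 6 = 12 bars.
12 (basic form) + 2 (extra statement) + 2 (cadential extension) = 16.

16 measures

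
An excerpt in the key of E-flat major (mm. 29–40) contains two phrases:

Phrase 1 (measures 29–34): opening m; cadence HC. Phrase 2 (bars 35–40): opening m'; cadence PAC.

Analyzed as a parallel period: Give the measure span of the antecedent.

measures 29–34

The antecedent is the phrase ending with the weaker cadence (half cadence, phrase 1) and the consequent the one ending more conclusively (perfect authentic cadence, phrase 2); the antecedent is bars 29–34.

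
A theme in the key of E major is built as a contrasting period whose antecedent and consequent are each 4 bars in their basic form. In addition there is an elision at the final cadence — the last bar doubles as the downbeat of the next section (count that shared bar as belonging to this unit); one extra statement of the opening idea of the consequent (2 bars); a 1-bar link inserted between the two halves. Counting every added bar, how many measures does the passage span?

11 measures

Basic contrasting period: 4 + 4 = 8 bars.
8 (basic form) + 2 (extra statement) + 1 (link) = 11.
The elision shares a bar with the next section but does not change this unit's count.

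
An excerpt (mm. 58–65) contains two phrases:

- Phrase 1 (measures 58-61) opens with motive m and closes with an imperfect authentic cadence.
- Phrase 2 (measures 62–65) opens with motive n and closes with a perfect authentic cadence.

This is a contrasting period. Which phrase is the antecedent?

The phrase ending with the weaker cadence (imperfect authentic cadence) is the antecedent; the one ending more conclusively (perfect authentic cadence) is the consequent. The antecedent is phrase 1.

phrase 1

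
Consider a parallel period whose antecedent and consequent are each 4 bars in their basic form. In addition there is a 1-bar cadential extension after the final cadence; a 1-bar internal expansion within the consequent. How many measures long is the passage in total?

Basic parallel period: 4 + 4 = 8 bars.
8 (basic form) + 1 (cadential extension) + 1 (internal expansion) = 10.

10 measures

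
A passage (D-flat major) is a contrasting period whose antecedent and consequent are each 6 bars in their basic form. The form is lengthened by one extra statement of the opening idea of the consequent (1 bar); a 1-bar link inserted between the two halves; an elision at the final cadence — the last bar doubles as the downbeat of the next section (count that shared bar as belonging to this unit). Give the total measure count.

14 measures

Basic contrasting period: 6 + 6 = 12 bars.
12 (basic form) + 1 (extra statement) + 1 (link) = 14.
The elision shares a bar with the next section but does not change this unit's count.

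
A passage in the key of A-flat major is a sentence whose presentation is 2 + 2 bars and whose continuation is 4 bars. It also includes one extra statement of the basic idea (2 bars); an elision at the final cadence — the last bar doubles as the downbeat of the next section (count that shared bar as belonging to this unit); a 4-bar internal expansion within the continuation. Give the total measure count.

Basic sentence: 2 + 2 + 4 = 8 bars.
8 (basic form) + 2 (extra statement) + 4 (internal expansion) = 14.
The elision shares a bar with the next section but does not change this unit's count.

14 measures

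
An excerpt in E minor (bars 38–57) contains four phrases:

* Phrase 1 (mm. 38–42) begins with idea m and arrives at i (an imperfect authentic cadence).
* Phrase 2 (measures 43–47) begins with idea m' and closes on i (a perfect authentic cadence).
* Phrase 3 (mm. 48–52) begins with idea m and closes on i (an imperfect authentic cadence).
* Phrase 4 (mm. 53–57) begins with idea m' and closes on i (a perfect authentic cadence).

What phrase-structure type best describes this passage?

The cadence pattern IAC–PAC–IAC–PAC is weak–strong twice, and phrases 3–4 restate phrases 1–2: a period heard twice, not a double period (which would end weakly at phrase 2).

repeated period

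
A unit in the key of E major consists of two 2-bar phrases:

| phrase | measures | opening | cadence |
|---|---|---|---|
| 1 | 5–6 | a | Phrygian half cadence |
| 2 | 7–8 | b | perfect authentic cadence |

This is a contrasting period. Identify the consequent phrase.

phrase 2

The phrase ending with the weaker cadence (Phrygian half cadence) is the antecedent; the one ending more conclusively (perfect authentic cadence) is the consequent. The consequent is phrase 2.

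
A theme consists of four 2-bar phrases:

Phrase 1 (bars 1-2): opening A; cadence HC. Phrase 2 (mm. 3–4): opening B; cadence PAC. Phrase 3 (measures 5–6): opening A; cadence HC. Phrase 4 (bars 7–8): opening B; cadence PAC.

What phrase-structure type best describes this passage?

repeated period

The cadence pattern HC–PAC–HC–PAC is weak–strong twice, and phrases 3–4 restate phrases 1–2: a period heard twice, not a double period (which would end weakly at phrase 2).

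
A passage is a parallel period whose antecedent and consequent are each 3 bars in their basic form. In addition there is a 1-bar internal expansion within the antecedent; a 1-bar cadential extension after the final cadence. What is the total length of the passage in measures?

Basic parallel period: 3 + 3 = 6 bars.
6 (basic form) + 1 (internal expansion) + 1 (cadential extension) = 8.

8 measures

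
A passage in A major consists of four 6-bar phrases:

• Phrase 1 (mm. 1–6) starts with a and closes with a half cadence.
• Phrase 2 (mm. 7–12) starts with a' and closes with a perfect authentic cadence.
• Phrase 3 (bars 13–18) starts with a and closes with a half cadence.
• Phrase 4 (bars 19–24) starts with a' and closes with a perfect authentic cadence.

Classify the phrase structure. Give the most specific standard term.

The cadence pattern HC–PAC–HC–PAC is weak–strong twice, and phrases 3–4 restate phrases 1–2: a period heard twice, not a double period (which would end weakly at phrase 2).

repeated period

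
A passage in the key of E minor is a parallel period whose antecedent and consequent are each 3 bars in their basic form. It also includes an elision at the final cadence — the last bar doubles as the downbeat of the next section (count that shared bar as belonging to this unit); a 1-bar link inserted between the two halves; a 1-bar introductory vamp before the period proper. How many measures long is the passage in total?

Basic parallel period: 3 + 3 = 6 bars.
6 (basic form) + 1 (link) + 1 (introduction) = 8.
The elision shares a bar with the next section but does not change this unit's count.

8 measures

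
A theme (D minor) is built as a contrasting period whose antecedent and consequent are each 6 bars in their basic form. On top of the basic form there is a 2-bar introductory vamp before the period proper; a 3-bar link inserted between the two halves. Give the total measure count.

17 measures

Basic contrasting period: 6 + 6 = 12 bars.
12 (basic form) + 2 (introduction) + 3 (link) = 17.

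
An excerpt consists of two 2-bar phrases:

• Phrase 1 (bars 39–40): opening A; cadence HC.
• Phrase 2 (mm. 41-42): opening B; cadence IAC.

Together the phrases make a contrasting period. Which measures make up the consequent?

measures 41–42

The phrase ending with the weaker cadence (half cadence) is the antecedent; the one ending more conclusively (imperfect authentic cadence) is the consequent. The consequent is measures 41–42.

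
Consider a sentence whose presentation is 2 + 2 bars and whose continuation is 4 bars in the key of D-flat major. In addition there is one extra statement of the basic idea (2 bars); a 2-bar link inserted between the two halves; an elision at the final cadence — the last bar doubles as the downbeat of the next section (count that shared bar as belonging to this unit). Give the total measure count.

12 measures

Basic sentence: 2 + 2 + 4 = 8 bars.
8 (basic form) + 2 (extra statement) + 2 (link) = 12.
The elision shares a bar with the next section but does not change this unit's count.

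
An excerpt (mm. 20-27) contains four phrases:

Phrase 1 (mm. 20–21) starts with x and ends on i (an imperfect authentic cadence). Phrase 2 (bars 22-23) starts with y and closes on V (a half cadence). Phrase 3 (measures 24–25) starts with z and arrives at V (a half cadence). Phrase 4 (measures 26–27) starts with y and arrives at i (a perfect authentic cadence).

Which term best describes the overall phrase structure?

contrasting double period

Four phrases in two halves: the first half (mm. 20–23) ends with a half cadence, the second (measures 24–27) with a perfect authentic cadence — a large antecedent–consequent pair, i.e. a double period.
Phrase 3 begins with different material from phrase 1, making it contrasting.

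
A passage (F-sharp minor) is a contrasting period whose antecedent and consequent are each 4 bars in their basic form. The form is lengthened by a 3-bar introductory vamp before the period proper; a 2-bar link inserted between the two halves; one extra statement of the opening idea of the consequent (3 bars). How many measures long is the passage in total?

Basic contrasting period: 4 + 4 = 8 bars.
8 (basic form) + 3 (introduction) + 2 (link) + 3 (extra statement) = 16.

16 measures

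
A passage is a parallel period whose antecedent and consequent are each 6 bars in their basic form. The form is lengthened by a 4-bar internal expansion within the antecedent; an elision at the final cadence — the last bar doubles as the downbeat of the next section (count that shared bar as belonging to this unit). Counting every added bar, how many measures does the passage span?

Basic parallel period: 6 + 6 = 12 bars.
12 (basic form) + 4 (internal expansion) = 16.
The elision shares a bar with the next section but does not change this unit's count.

16 measures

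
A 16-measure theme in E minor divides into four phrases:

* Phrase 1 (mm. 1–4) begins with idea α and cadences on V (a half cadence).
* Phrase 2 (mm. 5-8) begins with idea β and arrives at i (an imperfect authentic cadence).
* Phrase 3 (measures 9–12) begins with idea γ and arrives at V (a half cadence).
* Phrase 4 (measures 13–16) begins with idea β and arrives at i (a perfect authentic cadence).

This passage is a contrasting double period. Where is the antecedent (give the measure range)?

measures 1–8

In a double period the four phrases pair into a large antecedent (phrases 1–2, ending imperfect authentic cadence) and a large consequent (phrases 3–4, ending perfect authentic cadence). The antecedent spans bars 1–8.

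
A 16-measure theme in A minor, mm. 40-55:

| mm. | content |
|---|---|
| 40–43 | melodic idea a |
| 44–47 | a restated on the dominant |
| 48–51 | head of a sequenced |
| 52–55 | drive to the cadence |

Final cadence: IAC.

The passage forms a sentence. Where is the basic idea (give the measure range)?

The presentation of a sentence is the basic idea (mm. 40–43) plus its repetition (mm. 44–47); the basic idea is therefore measures 40-43.

measures 40–43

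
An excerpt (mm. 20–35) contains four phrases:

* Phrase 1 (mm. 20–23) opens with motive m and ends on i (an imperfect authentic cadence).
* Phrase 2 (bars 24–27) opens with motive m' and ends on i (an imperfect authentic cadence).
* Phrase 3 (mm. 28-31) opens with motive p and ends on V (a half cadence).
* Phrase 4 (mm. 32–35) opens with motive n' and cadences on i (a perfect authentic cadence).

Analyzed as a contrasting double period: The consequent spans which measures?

measures 28–35

In a double period the four phrases pair into a large antecedent (phrases 1–2, ending imperfect authentic cadence) and a large consequent (phrases 3–4, ending perfect authentic cadence). The consequent spans measures 28-35.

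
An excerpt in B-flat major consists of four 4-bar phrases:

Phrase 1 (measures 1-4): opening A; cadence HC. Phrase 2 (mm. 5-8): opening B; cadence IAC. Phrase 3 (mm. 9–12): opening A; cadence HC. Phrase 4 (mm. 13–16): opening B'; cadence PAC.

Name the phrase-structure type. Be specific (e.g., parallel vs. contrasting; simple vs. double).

Four phrases in two halves: the first half (mm. 1-8) ends with an imperfect authentic cadence, the second (measures 9–16) with a perfect authentic cadence — a large antecedent–consequent pair, i.e. a double period.
Phrase 3 begins with the same material as phrase 1, making it parallel.

parallel double period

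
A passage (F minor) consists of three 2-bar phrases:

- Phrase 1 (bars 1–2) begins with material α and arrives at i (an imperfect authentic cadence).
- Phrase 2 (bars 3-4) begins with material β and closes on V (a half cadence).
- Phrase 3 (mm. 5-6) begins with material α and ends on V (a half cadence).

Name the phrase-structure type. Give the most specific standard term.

phrase group

The final phrase closes with a half cadence, which is not stronger than the preceding half cadence; the 3 phrases lack an overall antecedent–consequent design and so form a phrase group.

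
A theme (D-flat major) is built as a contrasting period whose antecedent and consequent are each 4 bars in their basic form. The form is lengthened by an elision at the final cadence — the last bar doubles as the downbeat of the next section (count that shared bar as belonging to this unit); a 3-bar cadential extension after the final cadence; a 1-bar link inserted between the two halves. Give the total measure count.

12 measures

Basic contrasting period: 4 + 4 = 8 bars.
8 (basic form) + 3 (cadential extension) + 1 (link) = 12.
The elision shares a bar with the next section but does not change this unit's count.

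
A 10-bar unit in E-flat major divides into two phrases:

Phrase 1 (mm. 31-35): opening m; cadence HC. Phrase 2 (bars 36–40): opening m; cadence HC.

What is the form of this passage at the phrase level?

repeated phrase

Both phrases have the same opening (m) and the same cadence (half cadence): the second is a restatement, not a consequent, so this is a repeated phrase rather than a period.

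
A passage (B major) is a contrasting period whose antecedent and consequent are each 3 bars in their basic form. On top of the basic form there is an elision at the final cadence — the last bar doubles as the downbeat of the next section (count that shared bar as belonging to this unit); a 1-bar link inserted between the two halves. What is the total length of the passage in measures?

Basic contrasting period: 3 + 3 = 6 bars.
6 (basic form) + 1 (link) = 7.
The elision shares a bar with the next section but does not change this unit's count.

7 measures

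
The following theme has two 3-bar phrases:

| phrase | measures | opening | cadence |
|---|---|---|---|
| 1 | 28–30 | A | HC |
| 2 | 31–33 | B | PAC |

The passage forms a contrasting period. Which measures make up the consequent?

measures 31–33

The antecedent is the phrase ending with the weaker cadence (half cadence, phrase 1) and the consequent the one ending more conclusively (perfect authentic cadence, phrase 2); the consequent is measures 31–33.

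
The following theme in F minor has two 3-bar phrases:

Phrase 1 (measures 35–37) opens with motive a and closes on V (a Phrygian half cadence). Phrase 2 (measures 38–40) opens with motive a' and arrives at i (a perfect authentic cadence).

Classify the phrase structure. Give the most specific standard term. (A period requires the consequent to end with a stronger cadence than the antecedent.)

Phrase 1 ends with a Phrygian half cadence (weaker) and phrase 2 with a perfect authentic cadence (stronger): antecedent + consequent = a period.
The two phrases open with the same material (a / a'), so the period is parallel.

parallel period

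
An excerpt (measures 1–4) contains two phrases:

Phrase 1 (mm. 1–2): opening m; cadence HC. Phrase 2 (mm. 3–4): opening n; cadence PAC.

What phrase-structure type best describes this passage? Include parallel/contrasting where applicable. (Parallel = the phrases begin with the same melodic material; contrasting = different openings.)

Phrase 1 ends with a half cadence (weaker) and phrase 2 with a perfect authentic cadence (stronger): antecedent + consequent = a period.
The two phrases open with different material (m / n), so the period is contrasting.

contrasting period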